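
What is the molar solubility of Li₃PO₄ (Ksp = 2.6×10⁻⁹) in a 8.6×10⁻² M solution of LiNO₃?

Li₃PO₄(s) ⇌ 3 Li⁺(aq) + PO₄³⁻(aq)
Li⁺ is already present at 8.6×10⁻² M. If s mol/L of Li₃PO₄ dissolves, [PO₄³⁻] = s while [Li⁺] ≈ 8.6×10⁻² M.
Ksp = [Li⁺]^3[PO₄³⁻] = (8.6×10⁻²)^3s
s = 2.6×10⁻⁹ / (8.6×10⁻²)^3 = 4.1×10⁻⁶
s = 4.1×10⁻⁶ M

4.1×10⁻⁶ M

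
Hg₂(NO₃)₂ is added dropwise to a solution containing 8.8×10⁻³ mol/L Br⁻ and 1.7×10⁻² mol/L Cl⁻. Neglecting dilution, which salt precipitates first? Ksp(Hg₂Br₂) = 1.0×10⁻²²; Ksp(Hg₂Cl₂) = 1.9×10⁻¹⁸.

Precipitation begins when Q = Ksp.
For Hg₂Br₂: [Hg₂²⁺] = (Ksp/[Br⁻]^2) = 1.3×10⁻¹⁸ mol/L
For Hg₂Cl₂: [Hg₂²⁺] = (Ksp/[Cl⁻]^2) = 6.6×10⁻¹⁵ mol/L
The smaller threshold [Hg₂²⁺] is reached first, so Hg₂Br₂ precipitates first.

Hg₂Br₂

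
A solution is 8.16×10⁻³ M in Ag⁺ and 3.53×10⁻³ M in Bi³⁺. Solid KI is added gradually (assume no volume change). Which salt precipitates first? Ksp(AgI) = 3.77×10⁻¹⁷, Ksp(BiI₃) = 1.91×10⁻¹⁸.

AgI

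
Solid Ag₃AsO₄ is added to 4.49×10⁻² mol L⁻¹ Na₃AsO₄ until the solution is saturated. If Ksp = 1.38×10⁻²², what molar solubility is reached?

4.85×10⁻⁸ M

Ag₃AsO₄(s) ⇌ 3 Ag⁺(aq) + AsO₄³⁻(aq)
With AsO₄³⁻ already at 4.49×10⁻² mol L⁻¹ and s small, take [AsO₄³⁻] ≈ 4.49×10⁻² mol L⁻¹ and [Ag⁺] = 3s.
Ksp = [Ag⁺]^3[AsO₄³⁻] = (3s)^3(4.49×10⁻²)
(3s)^3 = 1.38×10⁻²² / (4.49×10⁻²) = 3.07×10⁻²¹
s = 4.85×10⁻⁸ mol L⁻¹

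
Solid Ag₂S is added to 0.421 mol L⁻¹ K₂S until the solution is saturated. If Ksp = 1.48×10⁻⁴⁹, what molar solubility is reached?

2.96×10⁻²⁵ M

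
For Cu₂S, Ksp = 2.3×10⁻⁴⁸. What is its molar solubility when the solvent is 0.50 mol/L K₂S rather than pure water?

Cu₂S(s) ⇌ 2 Cu⁺(aq) + S²⁻(aq)
The solution already contains S²⁻ at 0.50 mol/L. Let s be the molar solubility of Cu₂S.
[S²⁻] ≈ 0.50 mol/L (common ion dominates); [Cu⁺] = 2s.
Ksp = [Cu⁺]^2[S²⁻] = (2s)^2(0.50)
(2s)^2 = 2.3×10⁻⁴⁸ / (0.50) = 4.6×10⁻⁴⁸
s = 1.1×10⁻²⁴ mol/L

1.1×10⁻²⁴ M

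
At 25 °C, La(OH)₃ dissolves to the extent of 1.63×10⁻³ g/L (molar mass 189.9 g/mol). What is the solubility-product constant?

Molar solubility s = (1.63×10⁻³ g/L) / (189.9 g/mol) = 8.5835×10⁻⁶ mol/L
La(OH)₃(s) ⇌ La³⁺(aq) + 3 OH⁻(aq)
If s mol/L of La(OH)₃ dissolves, [La³⁺] = s and [OH⁻] = 3s.
Ksp = [La³⁺][OH⁻]^3 = s · (3s)^3 = 27s^4
Ksp = 27 × (8.5835×10⁻⁶)^4 = 1.47×10⁻¹⁹

Ksp = 1.47×10⁻¹⁹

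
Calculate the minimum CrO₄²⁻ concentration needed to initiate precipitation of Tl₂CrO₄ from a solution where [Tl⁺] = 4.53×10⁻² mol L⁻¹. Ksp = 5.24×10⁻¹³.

2.55×10⁻¹⁰ M

Precipitation begins when Q = Ksp.
Tl₂CrO₄(s) ⇌ 2 Tl⁺(aq) + CrO₄²⁻(aq)
Ksp = [Tl⁺]^2[CrO₄²⁻] = [CrO₄²⁻](4.53×10⁻²)^2
[CrO₄²⁻] = 5.24×10⁻¹³ / (4.53×10⁻²)^2 = 2.55×10⁻¹⁰
[CrO₄²⁻] = 2.55×10⁻¹⁰ mol L⁻¹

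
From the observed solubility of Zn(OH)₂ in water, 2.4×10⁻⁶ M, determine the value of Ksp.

Ksp = 5.5×10⁻¹⁷

Zn(OH)₂(s) ⇌ Zn²⁺(aq) + 2 OH⁻(aq)
If s mol/L of Zn(OH)₂ dissolves, [Zn²⁺] = s and [OH⁻] = 2s.
Ksp = [Zn²⁺][OH⁻]^2 = s · (2s)^2 = 4s^3
Ksp = 4 × (2.4×10⁻⁶)^3 = 5.5×10⁻¹⁷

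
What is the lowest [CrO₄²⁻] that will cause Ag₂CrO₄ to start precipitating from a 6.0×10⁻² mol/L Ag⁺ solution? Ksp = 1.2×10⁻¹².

Precipitation begins when Q = Ksp.
Ag₂CrO₄(s) ⇌ 2 Ag⁺(aq) + CrO₄²⁻(aq)
Ksp = [Ag⁺]^2[CrO₄²⁻] = [CrO₄²⁻](6.0×10⁻²)^2
[CrO₄²⁻] = 1.2×10⁻¹² / (6.0×10⁻²)^2 = 3.3×10⁻¹⁰
[CrO₄²⁻] = 3.3×10⁻¹⁰ mol/L

3.3×10⁻¹⁰ M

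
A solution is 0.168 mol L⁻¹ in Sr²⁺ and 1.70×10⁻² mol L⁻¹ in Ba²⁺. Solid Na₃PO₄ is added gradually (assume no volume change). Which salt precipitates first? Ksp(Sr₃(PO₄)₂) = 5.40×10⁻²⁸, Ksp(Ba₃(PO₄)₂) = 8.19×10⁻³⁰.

A salt starts to precipitate once the ion product Q reaches its Ksp.
For Sr₃(PO₄)₂: [PO₄³⁻] = (Ksp/[Sr²⁺]^3)^(1/2) = 3.37×10⁻¹³ mol L⁻¹
For Ba₃(PO₄)₂: [PO₄³⁻] = (Ksp/[Ba²⁺]^3)^(1/2) = 1.29×10⁻¹² mol L⁻¹
Since Sr₃(PO₄)₂ needs less PO₄³⁻ to reach saturation, it precipitates first.

Sr₃(PO₄)₂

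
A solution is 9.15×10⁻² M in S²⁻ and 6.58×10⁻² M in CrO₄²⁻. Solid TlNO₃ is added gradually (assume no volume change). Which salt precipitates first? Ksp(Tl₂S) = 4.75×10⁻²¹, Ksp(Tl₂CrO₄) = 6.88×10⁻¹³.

Tl₂S

Precipitation of each salt begins when its ion product equals Ksp.
For Tl₂S: [Tl⁺] = (Ksp/[S²⁻])^(1/2) = 2.28×10⁻¹⁰ M
For Tl₂CrO₄: [Tl⁺] = (Ksp/[CrO₄²⁻])^(1/2) = 3.23×10⁻⁶ M
The smaller threshold [Tl⁺] is reached first, so Tl₂S precipitates first.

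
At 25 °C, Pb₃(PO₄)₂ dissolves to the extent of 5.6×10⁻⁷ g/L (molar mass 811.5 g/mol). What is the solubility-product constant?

Ksp = 1.7×10⁻⁴⁴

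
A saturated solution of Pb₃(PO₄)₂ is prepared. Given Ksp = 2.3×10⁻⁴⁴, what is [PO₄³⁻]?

1.5×10⁻⁹ M

Pb₃(PO₄)₂(s) ⇌ 3 Pb²⁺(aq) + 2 PO₄³⁻(aq)
Call the molar solubility s, so that [Pb²⁺] = 3s and [PO₄³⁻] = 2s.
Ksp = [Pb²⁺]^3[PO₄³⁻]^2 = (3s)^3 · (2s)^2 = 108s^5 = 2.3×10⁻⁴⁴
s = 7.3×10⁻¹⁰ mol L⁻¹
[PO₄³⁻] = 2s = 1.5×10⁻⁹ mol L⁻¹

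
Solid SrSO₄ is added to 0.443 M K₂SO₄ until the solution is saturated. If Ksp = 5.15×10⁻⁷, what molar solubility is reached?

1.16×10⁻⁶ M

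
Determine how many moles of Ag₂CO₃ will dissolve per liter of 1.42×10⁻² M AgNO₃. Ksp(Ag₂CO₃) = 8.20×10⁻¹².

Ag₂CO₃(s) ⇌ 2 Ag⁺(aq) + CO₃²⁻(aq)
The solution already contains Ag⁺ at 1.42×10⁻² M. Let s be the molar solubility of Ag₂CO₃.
[Ag⁺] ≈ 1.42×10⁻² M (common ion dominates); [CO₃²⁻] = s.
Ksp = [Ag⁺]^2[CO₃²⁻] = (1.42×10⁻²)^2s
s = 8.20×10⁻¹² / (1.42×10⁻²)^2 = 4.07×10⁻⁸
s = 4.07×10⁻⁸ M

4.07×10⁻⁸ M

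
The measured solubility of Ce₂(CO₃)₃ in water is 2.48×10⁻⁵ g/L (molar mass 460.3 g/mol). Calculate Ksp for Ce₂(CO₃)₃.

Ksp = 4.90×10⁻³⁵

Molar solubility s = (2.48×10⁻⁵ g/L) / (460.3 g/mol) = 5.3878×10⁻⁸ mol/L
Ce₂(CO₃)₃(s) ⇌ 2 Ce³⁺(aq) + 3 CO₃²⁻(aq)
If s mol/L of Ce₂(CO₃)₃ dissolves, [Ce³⁺] = 2s and [CO₃²⁻] = 3s.
Ksp = [Ce³⁺]^2[CO₃²⁻]^3 = (2s)^2 · (3s)^3 = 108s^5
Ksp = 108 × (5.3878×10⁻⁸)^5 = 4.90×10⁻³⁵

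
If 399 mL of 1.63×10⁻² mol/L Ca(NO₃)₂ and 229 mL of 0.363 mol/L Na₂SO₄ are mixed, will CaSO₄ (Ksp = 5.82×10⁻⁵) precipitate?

Yes

After mixing, V = 399 mL + 229 mL = 628 mL.
[Ca²⁺] = (1.63×10⁻²)(399)/628 = 1.04×10⁻² mol/L
[SO₄²⁻] = (0.363)(229)/628 = 0.132 mol/L
Q = [Ca²⁺][SO₄²⁻] = 1.37×10⁻³
Because Q > Ksp (1.37×10⁻³ vs 5.82×10⁻⁵), a precipitate of CaSO₄ forms.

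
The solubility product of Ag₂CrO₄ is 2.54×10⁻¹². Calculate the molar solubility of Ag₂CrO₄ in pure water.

8.60×10⁻⁵ M

Ag₂CrO₄(s) ⇌ 2 Ag⁺(aq) + CrO₄²⁻(aq)
With molar solubility s: [Ag⁺] = 2s, [CrO₄²⁻] = s.
Ksp = [Ag⁺]^2[CrO₄²⁻] = (2s)^2 · s = 4s^3
4s^3 = 2.54×10⁻¹²  ⇒  s^3 = 6.35×10⁻¹³
s = (6.35×10⁻¹³)^(1/3) = 8.60×10⁻⁵ M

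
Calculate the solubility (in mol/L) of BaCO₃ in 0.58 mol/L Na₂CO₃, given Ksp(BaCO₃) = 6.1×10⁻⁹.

1.1×10⁻⁸ M

BaCO₃(s) ⇌ Ba²⁺(aq) + CO₃²⁻(aq)
With CO₃²⁻ already at 0.58 mol/L and s small, take [CO₃²⁻] ≈ 0.58 mol/L and [Ba²⁺] = s.
Ksp = [Ba²⁺][CO₃²⁻] = s(0.58)
s = 6.1×10⁻⁹ / (0.58) = 1.1×10⁻⁸
s = 1.1×10⁻⁸ mol/L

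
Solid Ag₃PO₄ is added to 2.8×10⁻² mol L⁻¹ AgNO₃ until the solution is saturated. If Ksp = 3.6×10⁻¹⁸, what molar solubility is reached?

Ag₃PO₄(s) ⇌ 3 Ag⁺(aq) + PO₄³⁻(aq)
Let s be the solubility of Ag₃PO₄ here. The common ion gives [Ag⁺] ≈ 2.8×10⁻² mol L⁻¹, and [PO₄³⁻] = s.
Ksp = [Ag⁺]^3[PO₄³⁻] = (2.8×10⁻²)^3s
s = 3.6×10⁻¹⁸ / (2.8×10⁻²)^3 = 1.6×10⁻¹³
s = 1.6×10⁻¹³ mol L⁻¹

1.6×10⁻¹³ M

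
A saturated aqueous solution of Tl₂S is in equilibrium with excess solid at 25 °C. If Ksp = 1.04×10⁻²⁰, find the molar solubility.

Tl₂S(s) ⇌ 2 Tl⁺(aq) + S²⁻(aq)
For each mole of Tl₂S that dissolves per liter, [Tl⁺] = 2s and [S²⁻] = s; let s denote this solubility.
Ksp = [Tl⁺]^2[S²⁻] = (2s)^2 · s = 4s^3
4s^3 = 1.04×10⁻²⁰  ⇒  s^3 = 2.60×10⁻²¹
Taking the 3rd root, s = 1.38×10⁻⁷ mol/L.

1.38×10⁻⁷ M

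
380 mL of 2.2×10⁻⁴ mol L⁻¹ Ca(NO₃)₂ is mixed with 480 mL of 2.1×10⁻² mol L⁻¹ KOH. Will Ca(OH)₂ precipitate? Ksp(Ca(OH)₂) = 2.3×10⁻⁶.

No

The combined volume is 860 mL.
[Ca²⁺] = (2.2×10⁻⁴)(380)/860 = 9.7×10⁻⁵ mol L⁻¹
[OH⁻] = (2.1×10⁻²)(480)/860 = 1.2×10⁻² mol L⁻¹
Q = [Ca²⁺][OH⁻]^2 = 1.3×10⁻⁸
Q = 1.3×10⁻⁸ < Ksp = 2.3×10⁻⁶, so the solution is unsaturated and no precipitate forms.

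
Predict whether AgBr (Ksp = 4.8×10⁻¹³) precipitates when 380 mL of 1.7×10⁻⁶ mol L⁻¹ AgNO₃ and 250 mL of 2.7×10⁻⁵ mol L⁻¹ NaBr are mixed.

After mixing, V = 380 mL + 250 mL = 630 mL.
[Ag⁺] = (1.7×10⁻⁶)(380)/630 = 1.0×10⁻⁶ mol L⁻¹
[Br⁻] = (2.7×10⁻⁵)(250)/630 = 1.1×10⁻⁵ mol L⁻¹
Q = [Ag⁺][Br⁻] = 1.1×10⁻¹¹
Q = 1.1×10⁻¹¹ > Ksp = 4.8×10⁻¹³, so the solution is supersaturated and AgBr precipitates.

Yes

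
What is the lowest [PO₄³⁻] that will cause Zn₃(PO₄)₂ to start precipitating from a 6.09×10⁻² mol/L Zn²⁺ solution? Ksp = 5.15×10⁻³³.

Precipitation of each salt begins when its ion product equals Ksp.
Zn₃(PO₄)₂(s) ⇌ 3 Zn²⁺(aq) + 2 PO₄³⁻(aq)
Ksp = [Zn²⁺]^3[PO₄³⁻]^2 = [PO₄³⁻]^2(6.09×10⁻²)^3
[PO₄³⁻]^2 = 5.15×10⁻³³ / (6.09×10⁻²)^3 = 2.28×10⁻²⁹
[PO₄³⁻] = 4.78×10⁻¹⁵ mol/L

4.78×10⁻¹⁵ M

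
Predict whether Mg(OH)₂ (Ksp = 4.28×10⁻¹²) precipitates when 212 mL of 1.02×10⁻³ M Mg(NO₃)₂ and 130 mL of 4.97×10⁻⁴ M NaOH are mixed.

The combined volume is 342 mL.
[Mg²⁺] = (1.02×10⁻³)(212)/342 = 6.32×10⁻⁴ M
[OH⁻] = (4.97×10⁻⁴)(130)/342 = 1.89×10⁻⁴ M
Q = [Mg²⁺][OH⁻]^2 = 2.26×10⁻¹¹
Since Q (2.26×10⁻¹¹) exceeds Ksp (4.28×10⁻¹²), Mg(OH)₂ will precipitate.

Yes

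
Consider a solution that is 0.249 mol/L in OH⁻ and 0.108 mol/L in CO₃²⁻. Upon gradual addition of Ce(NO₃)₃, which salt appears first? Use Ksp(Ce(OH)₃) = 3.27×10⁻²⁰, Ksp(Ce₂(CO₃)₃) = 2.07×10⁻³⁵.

A salt starts to precipitate once the ion product Q reaches its Ksp.
For Ce(OH)₃: [Ce³⁺] = (Ksp/[OH⁻]^3) = 2.12×10⁻¹⁸ mol/L
For Ce₂(CO₃)₃: [Ce³⁺] = (Ksp/[CO₃²⁻]^3)^(1/2) = 1.28×10⁻¹⁶ mol/L
Since Ce(OH)₃ needs less Ce³⁺ to reach saturation, it precipitates first.

Ce(OH)₃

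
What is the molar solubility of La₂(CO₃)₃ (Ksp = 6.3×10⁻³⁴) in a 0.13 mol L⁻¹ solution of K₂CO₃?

La₂(CO₃)₃(s) ⇌ 2 La³⁺(aq) + 3 CO₃²⁻(aq)
With CO₃²⁻ already at 0.13 mol L⁻¹ and s small, take [CO₃²⁻] ≈ 0.13 mol L⁻¹ and [La³⁺] = 2s.
Ksp = [La³⁺]^2[CO₃²⁻]^3 = (2s)^2(0.13)^3
(2s)^2 = 6.3×10⁻³⁴ / (0.13)^3 = 2.9×10⁻³¹
s = 2.7×10⁻¹⁶ mol L⁻¹

2.7×10⁻¹⁶ M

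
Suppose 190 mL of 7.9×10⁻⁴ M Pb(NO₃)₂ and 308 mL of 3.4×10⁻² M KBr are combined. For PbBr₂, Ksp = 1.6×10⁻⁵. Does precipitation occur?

After mixing, V = 190 mL + 308 mL = 498 mL.
[Pb²⁺] = (7.9×10⁻⁴)(190)/498 = 3.0×10⁻⁴ M
[Br⁻] = (3.4×10⁻²)(308)/498 = 2.1×10⁻² M
Q = [Pb²⁺][Br⁻]^2 = 1.3×10⁻⁷
Q < Ksp (1.3×10⁻⁷ vs 1.6×10⁻⁵); the solution remains unsaturated and no precipitate forms.

No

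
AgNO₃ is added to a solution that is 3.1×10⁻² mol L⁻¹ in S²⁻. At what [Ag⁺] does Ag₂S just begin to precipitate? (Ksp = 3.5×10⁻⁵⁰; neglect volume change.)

1.1×10⁻²⁴ M

A salt starts to precipitate once the ion product Q reaches its Ksp.
Ag₂S(s) ⇌ 2 Ag⁺(aq) + S²⁻(aq)
Ksp = [Ag⁺]^2[S²⁻] = [Ag⁺]^2(3.1×10⁻²)
[Ag⁺]^2 = 3.5×10⁻⁵⁰ / (3.1×10⁻²) = 1.1×10⁻⁴⁸
[Ag⁺] = 1.1×10⁻²⁴ mol L⁻¹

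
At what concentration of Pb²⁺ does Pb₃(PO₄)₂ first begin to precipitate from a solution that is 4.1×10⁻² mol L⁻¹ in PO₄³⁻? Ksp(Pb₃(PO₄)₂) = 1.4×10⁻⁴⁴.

Precipitation of each salt begins when its ion product equals Ksp.
Pb₃(PO₄)₂(s) ⇌ 3 Pb²⁺(aq) + 2 PO₄³⁻(aq)
Ksp = [Pb²⁺]^3[PO₄³⁻]^2 = [Pb²⁺]^3(4.1×10⁻²)^2
[Pb²⁺]^3 = 1.4×10⁻⁴⁴ / (4.1×10⁻²)^2 = 8.3×10⁻⁴²
[Pb²⁺] = 2.0×10⁻¹⁴ mol L⁻¹

2.0×10⁻¹⁴ M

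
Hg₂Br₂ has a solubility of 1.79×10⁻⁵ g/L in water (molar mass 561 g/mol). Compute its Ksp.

Ksp = 1.30×10⁻²²

Molar solubility s = (1.79×10⁻⁵ g/L) / (561 g/mol) = 3.1907×10⁻⁸ mol/L
Hg₂Br₂(s) ⇌ Hg₂²⁺(aq) + 2 Br⁻(aq)
For each mole of Hg₂Br₂ that dissolves per liter, [Hg₂²⁺] = s and [Br⁻] = 2s; let s denote this solubility.
Ksp = [Hg₂²⁺][Br⁻]^2 = s · (2s)^2 = 4s^3
Ksp = 4 × (3.1907×10⁻⁸)^3 = 1.30×10⁻²²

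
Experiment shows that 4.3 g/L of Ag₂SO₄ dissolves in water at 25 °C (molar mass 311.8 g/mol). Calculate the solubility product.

Molar solubility s = (4.3 g/L) / (311.8 g/mol) = 1.379×10⁻² mol/L
Ag₂SO₄(s) ⇌ 2 Ag⁺(aq) + SO₄²⁻(aq)
Call the molar solubility s, so that [Ag⁺] = 2s and [SO₄²⁻] = s.
Ksp = [Ag⁺]^2[SO₄²⁻] = (2s)^2 · s = 4s^3
Ksp = 4 × (1.379×10⁻²)^3 = 1.0×10⁻⁵

Ksp = 1.0×10⁻⁵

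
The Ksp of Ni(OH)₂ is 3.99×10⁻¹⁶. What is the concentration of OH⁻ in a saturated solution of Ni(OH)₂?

9.28×10⁻⁶ M

Ni(OH)₂(s) ⇌ Ni²⁺(aq) + 2 OH⁻(aq)
Let s be the molar solubility. Then [Ni²⁺] = s and [OH⁻] = 2s.
Ksp = [Ni²⁺][OH⁻]^2 = s · (2s)^2 = 4s^3 = 3.99×10⁻¹⁶
s = 4.64×10⁻⁶ M
[OH⁻] = 2s = 9.28×10⁻⁶ M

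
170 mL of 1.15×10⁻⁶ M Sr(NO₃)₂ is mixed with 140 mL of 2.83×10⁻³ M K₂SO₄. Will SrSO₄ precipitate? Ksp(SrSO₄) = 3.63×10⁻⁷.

No

Total volume after mixing = 170 + 140 = 310 mL.
[Sr²⁺] = (1.15×10⁻⁶)(170)/310 = 6.31×10⁻⁷ M
[SO₄²⁻] = (2.83×10⁻³)(140)/310 = 1.28×10⁻³ M
Q = [Sr²⁺][SO₄²⁻] = 8.06×10⁻¹⁰
Q < Ksp (8.06×10⁻¹⁰ vs 3.63×10⁻⁷); the solution remains unsaturated and no precipitate forms.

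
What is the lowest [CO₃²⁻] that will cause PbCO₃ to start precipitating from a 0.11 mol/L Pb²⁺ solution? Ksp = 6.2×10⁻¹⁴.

Each salt precipitates once Q = Ksp for that salt.
PbCO₃(s) ⇌ Pb²⁺(aq) + CO₃²⁻(aq)
Ksp = [Pb²⁺][CO₃²⁻] = [CO₃²⁻](0.11)
[CO₃²⁻] = 6.2×10⁻¹⁴ / (0.11) = 5.6×10⁻¹³
[CO₃²⁻] = 5.6×10⁻¹³ mol/L

5.6×10⁻¹³ M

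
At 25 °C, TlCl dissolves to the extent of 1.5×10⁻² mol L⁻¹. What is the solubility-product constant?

Ksp = 2.3×10⁻⁴

TlCl(s) ⇌ Tl⁺(aq) + Cl⁻(aq)
With molar solubility s: [Tl⁺] = s, [Cl⁻] = s.
Ksp = [Tl⁺][Cl⁻] = s · s = s^2
Ksp = (1.5×10⁻²)^2 = 2.3×10⁻⁴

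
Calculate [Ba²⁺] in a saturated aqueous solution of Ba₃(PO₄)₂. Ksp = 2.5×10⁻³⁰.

1.4×10⁻⁶ M

Ba₃(PO₄)₂(s) ⇌ 3 Ba²⁺(aq) + 2 PO₄³⁻(aq)
Call the molar solubility s, so that [Ba²⁺] = 3s and [PO₄³⁻] = 2s.
Ksp = [Ba²⁺]^3[PO₄³⁻]^2 = (3s)^3 · (2s)^2 = 108s^5 = 2.5×10⁻³⁰
s = 4.7×10⁻⁷ M
[Ba²⁺] = 3s = 1.4×10⁻⁶ M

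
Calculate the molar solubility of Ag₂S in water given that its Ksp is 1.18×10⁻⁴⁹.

3.09×10⁻¹⁷ M

Ag₂S(s) ⇌ 2 Ag⁺(aq) + S²⁻(aq)
Call the molar solubility s, so that [Ag⁺] = 2s and [S²⁻] = s.
Ksp = [Ag⁺]^2[S²⁻] = (2s)^2 · s = 4s^3
4s^3 = 1.18×10⁻⁴⁹  ⇒  s^3 = 2.95×10⁻⁵⁰
Taking the 3rd root, s = 3.09×10⁻¹⁷ mol/L.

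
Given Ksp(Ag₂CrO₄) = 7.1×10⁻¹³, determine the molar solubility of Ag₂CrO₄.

Ag₂CrO₄(s) ⇌ 2 Ag⁺(aq) + CrO₄²⁻(aq)
For each mole of Ag₂CrO₄ that dissolves per liter, [Ag⁺] = 2s and [CrO₄²⁻] = s; let s denote this solubility.
Ksp = [Ag⁺]^2[CrO₄²⁻] = (2s)^2 · s = 4s^3
4s^3 = 7.1×10⁻¹³  ⇒  s^3 = 1.8×10⁻¹³
Taking the 3rd root, s = 5.6×10⁻⁵ mol L⁻¹.

5.6×10⁻⁵ M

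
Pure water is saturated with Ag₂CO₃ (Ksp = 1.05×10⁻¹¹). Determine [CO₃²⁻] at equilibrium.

Ag₂CO₃(s) ⇌ 2 Ag⁺(aq) + CO₃²⁻(aq)
With molar solubility s: [Ag⁺] = 2s, [CO₃²⁻] = s.
Ksp = [Ag⁺]^2[CO₃²⁻] = (2s)^2 · s = 4s^3 = 1.05×10⁻¹¹
s = 1.38×10⁻⁴ mol/L
[CO₃²⁻] = s = 1.38×10⁻⁴ mol/L

1.38×10⁻⁴ M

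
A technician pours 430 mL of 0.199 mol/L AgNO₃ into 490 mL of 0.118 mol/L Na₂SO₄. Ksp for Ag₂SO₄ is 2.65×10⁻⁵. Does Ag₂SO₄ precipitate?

Yes

The combined volume is 920 mL.
[Ag⁺] = (0.199)(430)/920 = 9.30×10⁻² mol/L
[SO₄²⁻] = (0.118)(490)/920 = 6.28×10⁻² mol/L
Q = [Ag⁺]^2[SO₄²⁻] = 5.44×10⁻⁴
Because Q > Ksp (5.44×10⁻⁴ vs 2.65×10⁻⁵), a precipitate of Ag₂SO₄ forms.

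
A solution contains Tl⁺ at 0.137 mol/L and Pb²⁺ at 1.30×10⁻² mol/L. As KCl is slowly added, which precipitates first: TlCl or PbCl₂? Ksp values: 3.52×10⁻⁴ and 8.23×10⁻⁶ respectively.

The threshold for precipitation is Q = Ksp.
For TlCl: [Cl⁻] = (Ksp/[Tl⁺]) = 2.57×10⁻³ mol/L
For PbCl₂: [Cl⁻] = (Ksp/[Pb²⁺])^(1/2) = 2.52×10⁻² mol/L
Since TlCl needs less Cl⁻ to reach saturation, it precipitates first.

TlCl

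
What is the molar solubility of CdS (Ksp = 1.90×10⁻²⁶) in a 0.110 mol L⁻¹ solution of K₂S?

CdS(s) ⇌ Cd²⁺(aq) + S²⁻(aq)
Let s be the solubility of CdS here. The common ion gives [S²⁻] ≈ 0.110 mol L⁻¹, and [Cd²⁺] = s.
Ksp = [Cd²⁺][S²⁻] = s(0.110)
s = 1.90×10⁻²⁶ / (0.110) = 1.73×10⁻²⁵
s = 1.73×10⁻²⁵ mol L⁻¹

1.73×10⁻²⁵ M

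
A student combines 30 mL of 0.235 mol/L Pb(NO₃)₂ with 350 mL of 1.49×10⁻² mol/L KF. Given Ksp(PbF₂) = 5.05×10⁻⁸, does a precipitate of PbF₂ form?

Yes

After mixing, V = 30 mL + 350 mL = 380 mL.
[Pb²⁺] = (0.235)(30)/380 = 1.86×10⁻² mol/L
[F⁻] = (1.49×10⁻²)(350)/380 = 1.37×10⁻² mol/L
Q = [Pb²⁺][F⁻]^2 = 3.49×10⁻⁶
Q = 3.49×10⁻⁶ > Ksp = 5.05×10⁻⁸, so the solution is supersaturated and PbF₂ precipitates.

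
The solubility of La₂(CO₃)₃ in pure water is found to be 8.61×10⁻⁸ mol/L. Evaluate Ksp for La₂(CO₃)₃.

Ksp = 5.11×10⁻³⁴

La₂(CO₃)₃(s) ⇌ 2 La³⁺(aq) + 3 CO₃²⁻(aq)
Call the molar solubility s, so that [La³⁺] = 2s and [CO₃²⁻] = 3s.
Ksp = [La³⁺]^2[CO₃²⁻]^3 = (2s)^2 · (3s)^3 = 108s^5
Ksp = 108 × (8.61×10⁻⁸)^5 = 5.11×10⁻³⁴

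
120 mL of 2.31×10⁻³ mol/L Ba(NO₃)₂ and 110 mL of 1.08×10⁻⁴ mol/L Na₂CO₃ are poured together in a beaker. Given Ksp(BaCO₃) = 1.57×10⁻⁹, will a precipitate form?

Total volume after mixing = 120 + 110 = 230 mL.
[Ba²⁺] = (2.31×10⁻³)(120)/230 = 1.21×10⁻³ mol/L
[CO₃²⁻] = (1.08×10⁻⁴)(110)/230 = 5.17×10⁻⁵ mol/L
Q = [Ba²⁺][CO₃²⁻] = 6.23×10⁻⁸
Since Q (6.23×10⁻⁸) exceeds Ksp (1.57×10⁻⁹), BaCO₃ will precipitate.

Yes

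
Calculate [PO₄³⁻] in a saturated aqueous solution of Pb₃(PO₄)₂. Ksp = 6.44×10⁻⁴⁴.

Pb₃(PO₄)₂(s) ⇌ 3 Pb²⁺(aq) + 2 PO₄³⁻(aq)
If s mol/L of Pb₃(PO₄)₂ dissolves, [Pb²⁺] = 3s and [PO₄³⁻] = 2s.
Ksp = [Pb²⁺]^3[PO₄³⁻]^2 = (3s)^3 · (2s)^2 = 108s^5 = 6.44×10⁻⁴⁴
s = 9.02×10⁻¹⁰ mol L⁻¹
[PO₄³⁻] = 2s = 1.80×10⁻⁹ mol L⁻¹

1.80×10⁻⁹ M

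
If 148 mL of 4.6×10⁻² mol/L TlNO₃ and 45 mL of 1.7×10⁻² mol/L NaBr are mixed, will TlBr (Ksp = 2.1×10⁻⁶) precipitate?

Yes

Total volume after mixing = 148 + 45 = 193 mL.
[Tl⁺] = (4.6×10⁻²)(148)/193 = 3.5×10⁻² mol/L
[Br⁻] = (1.7×10⁻²)(45)/193 = 4.0×10⁻³ mol/L
Q = [Tl⁺][Br⁻] = 1.4×10⁻⁴
Since Q (1.4×10⁻⁴) exceeds Ksp (2.1×10⁻⁶), TlBr will precipitate.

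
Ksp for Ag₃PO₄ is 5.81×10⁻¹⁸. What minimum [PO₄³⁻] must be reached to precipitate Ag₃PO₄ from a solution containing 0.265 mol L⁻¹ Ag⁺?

Precipitation begins when Q = Ksp.
Ag₃PO₄(s) ⇌ 3 Ag⁺(aq) + PO₄³⁻(aq)
Ksp = [Ag⁺]^3[PO₄³⁻] = [PO₄³⁻](0.265)^3
[PO₄³⁻] = 5.81×10⁻¹⁸ / (0.265)^3 = 3.12×10⁻¹⁶
[PO₄³⁻] = 3.12×10⁻¹⁶ mol L⁻¹

3.12×10⁻¹⁶ M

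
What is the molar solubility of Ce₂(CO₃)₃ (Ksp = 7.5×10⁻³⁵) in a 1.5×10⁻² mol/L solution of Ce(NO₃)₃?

Ce₂(CO₃)₃(s) ⇌ 2 Ce³⁺(aq) + 3 CO₃²⁻(aq)
Let s be the solubility of Ce₂(CO₃)₃ here. The common ion gives [Ce³⁺] ≈ 1.5×10⁻² mol/L, and [CO₃²⁻] = 3s.
Ksp = [Ce³⁺]^2[CO₃²⁻]^3 = (1.5×10⁻²)^2(3s)^3
(3s)^3 = 7.5×10⁻³⁵ / (1.5×10⁻²)^2 = 3.3×10⁻³¹
s = 2.3×10⁻¹¹ mol/L

2.3×10⁻¹¹ M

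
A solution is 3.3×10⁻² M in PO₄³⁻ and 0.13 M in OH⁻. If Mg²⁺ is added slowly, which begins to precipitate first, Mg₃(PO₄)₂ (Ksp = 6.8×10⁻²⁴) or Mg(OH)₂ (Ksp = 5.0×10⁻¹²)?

Mg(OH)₂

Each salt precipitates once Q = Ksp for that salt.
For Mg₃(PO₄)₂: [Mg²⁺] = (Ksp/[PO₄³⁻]^2)^(1/3) = 1.8×10⁻⁷ M
For Mg(OH)₂: [Mg²⁺] = (Ksp/[OH⁻]^2) = 3.0×10⁻¹⁰ M
The smaller threshold [Mg²⁺] is reached first, so Mg(OH)₂ precipitates first.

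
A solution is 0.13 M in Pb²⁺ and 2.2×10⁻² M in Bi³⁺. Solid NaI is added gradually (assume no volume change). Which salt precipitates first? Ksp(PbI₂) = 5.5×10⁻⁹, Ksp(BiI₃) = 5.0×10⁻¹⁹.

BiI₃

Each salt precipitates once Q = Ksp for that salt.
For PbI₂: [I⁻] = (Ksp/[Pb²⁺])^(1/2) = 2.1×10⁻⁴ M
For BiI₃: [I⁻] = (Ksp/[Bi³⁺])^(1/3) = 2.8×10⁻⁶ M
BiI₃ requires the lower [I⁻], so it precipitates first.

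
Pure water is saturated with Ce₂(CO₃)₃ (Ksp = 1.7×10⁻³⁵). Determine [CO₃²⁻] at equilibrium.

Ce₂(CO₃)₃(s) ⇌ 2 Ce³⁺(aq) + 3 CO₃²⁻(aq)
With molar solubility s: [Ce³⁺] = 2s, [CO₃²⁻] = 3s.
Ksp = [Ce³⁺]^2[CO₃²⁻]^3 = (2s)^2 · (3s)^3 = 108s^5 = 1.7×10⁻³⁵
s = 4.4×10⁻⁸ mol/L
[CO₃²⁻] = 3s = 1.3×10⁻⁷ mol/L

1.3×10⁻⁷ M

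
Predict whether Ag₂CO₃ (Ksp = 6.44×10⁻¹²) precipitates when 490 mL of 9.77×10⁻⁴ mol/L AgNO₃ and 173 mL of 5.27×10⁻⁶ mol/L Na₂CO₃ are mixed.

No

Total volume after mixing = 490 + 173 = 663 mL.
[Ag⁺] = (9.77×10⁻⁴)(490)/663 = 7.22×10⁻⁴ mol/L
[CO₃²⁻] = (5.27×10⁻⁶)(173)/663 = 1.38×10⁻⁶ mol/L
Q = [Ag⁺]^2[CO₃²⁻] = 7.17×10⁻¹³
Since Q (7.17×10⁻¹³) is less than Ksp (6.44×10⁻¹²), no Ag₂CO₃ precipitates.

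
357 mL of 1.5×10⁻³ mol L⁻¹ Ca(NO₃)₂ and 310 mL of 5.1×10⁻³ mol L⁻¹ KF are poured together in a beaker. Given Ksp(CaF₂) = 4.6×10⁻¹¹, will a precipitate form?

After mixing, V = 357 mL + 310 mL = 667 mL.
[Ca²⁺] = (1.5×10⁻³)(357)/667 = 8.0×10⁻⁴ mol L⁻¹
[F⁻] = (5.1×10⁻³)(310)/667 = 2.4×10⁻³ mol L⁻¹
Q = [Ca²⁺][F⁻]^2 = 4.5×10⁻⁹
Q = 4.5×10⁻⁹ > Ksp = 4.6×10⁻¹¹, so the solution is supersaturated and CaF₂ precipitates.

Yes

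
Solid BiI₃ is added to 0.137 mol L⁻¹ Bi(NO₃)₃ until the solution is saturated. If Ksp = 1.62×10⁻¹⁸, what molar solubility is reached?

7.59×10⁻⁷ M

BiI₃(s) ⇌ Bi³⁺(aq) + 3 I⁻(aq)
Bi³⁺ is already present at 0.137 mol L⁻¹. If s mol/L of BiI₃ dissolves, [I⁻] = 3s while [Bi³⁺] ≈ 0.137 mol L⁻¹.
Ksp = [Bi³⁺][I⁻]^3 = (0.137)(3s)^3
(3s)^3 = 1.62×10⁻¹⁸ / (0.137) = 1.18×10⁻¹⁷
s = 7.59×10⁻⁷ mol L⁻¹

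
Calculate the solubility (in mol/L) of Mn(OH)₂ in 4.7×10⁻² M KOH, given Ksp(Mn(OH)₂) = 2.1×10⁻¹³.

Mn(OH)₂(s) ⇌ Mn²⁺(aq) + 2 OH⁻(aq)
Let s be the solubility of Mn(OH)₂ here. The common ion gives [OH⁻] ≈ 4.7×10⁻² M, and [Mn²⁺] = s.
Ksp = [Mn²⁺][OH⁻]^2 = s(4.7×10⁻²)^2
s = 2.1×10⁻¹³ / (4.7×10⁻²)^2 = 9.5×10⁻¹¹
s = 9.5×10⁻¹¹ M

9.5×10⁻¹¹ M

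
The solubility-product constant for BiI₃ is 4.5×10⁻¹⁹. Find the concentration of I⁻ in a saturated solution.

3.4×10⁻⁵ M

BiI₃(s) ⇌ Bi³⁺(aq) + 3 I⁻(aq)
Let s be the molar solubility. Then [Bi³⁺] = s and [I⁻] = 3s.
Ksp = [Bi³⁺][I⁻]^3 = s · (3s)^3 = 27s^4 = 4.5×10⁻¹⁹
s = 1.1×10⁻⁵ mol L⁻¹
[I⁻] = 3s = 3.4×10⁻⁵ mol L⁻¹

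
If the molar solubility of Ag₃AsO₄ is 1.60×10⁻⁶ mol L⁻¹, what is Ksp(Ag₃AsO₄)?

Ksp = 1.77×10⁻²²

Ag₃AsO₄(s) ⇌ 3 Ag⁺(aq) + AsO₄³⁻(aq)
Let s be the molar solubility. Then [Ag⁺] = 3s and [AsO₄³⁻] = s.
Ksp = [Ag⁺]^3[AsO₄³⁻] = (3s)^3 · s = 27s^4
Ksp = 27 × (1.60×10⁻⁶)^4 = 1.77×10⁻²²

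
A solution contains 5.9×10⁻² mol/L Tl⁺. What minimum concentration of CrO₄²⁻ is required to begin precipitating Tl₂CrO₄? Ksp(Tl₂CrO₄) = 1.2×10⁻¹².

3.4×10⁻¹⁰ M

Precipitation begins when Q = Ksp.
Tl₂CrO₄(s) ⇌ 2 Tl⁺(aq) + CrO₄²⁻(aq)
Ksp = [Tl⁺]^2[CrO₄²⁻] = [CrO₄²⁻](5.9×10⁻²)^2
[CrO₄²⁻] = 1.2×10⁻¹² / (5.9×10⁻²)^2 = 3.4×10⁻¹⁰
[CrO₄²⁻] = 3.4×10⁻¹⁰ mol/L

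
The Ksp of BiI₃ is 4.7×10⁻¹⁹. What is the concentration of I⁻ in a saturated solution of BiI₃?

3.4×10⁻⁵ M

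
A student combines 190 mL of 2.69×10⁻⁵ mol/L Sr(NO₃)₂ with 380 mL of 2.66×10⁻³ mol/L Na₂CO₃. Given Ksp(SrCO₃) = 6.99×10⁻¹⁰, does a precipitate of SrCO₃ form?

Yes

The combined volume is 570 mL.
[Sr²⁺] = (2.69×10⁻⁵)(190)/570 = 8.97×10⁻⁶ mol/L
[CO₃²⁻] = (2.66×10⁻³)(380)/570 = 1.77×10⁻³ mol/L
Q = [Sr²⁺][CO₃²⁻] = 1.59×10⁻⁸
Because Q > Ksp (1.59×10⁻⁸ vs 6.99×10⁻¹⁰), a precipitate of SrCO₃ forms.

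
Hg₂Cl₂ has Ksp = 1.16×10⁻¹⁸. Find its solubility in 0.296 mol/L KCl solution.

1.32×10⁻¹⁷ M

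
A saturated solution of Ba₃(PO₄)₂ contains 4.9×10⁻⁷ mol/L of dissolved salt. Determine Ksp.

Ba₃(PO₄)₂(s) ⇌ 3 Ba²⁺(aq) + 2 PO₄³⁻(aq)
With molar solubility s: [Ba²⁺] = 3s, [PO₄³⁻] = 2s.
Ksp = [Ba²⁺]^3[PO₄³⁻]^2 = (3s)^3 · (2s)^2 = 108s^5
Ksp = 108 × (4.9×10⁻⁷)^5 = 3.1×10⁻³⁰

Ksp = 3.1×10⁻³⁰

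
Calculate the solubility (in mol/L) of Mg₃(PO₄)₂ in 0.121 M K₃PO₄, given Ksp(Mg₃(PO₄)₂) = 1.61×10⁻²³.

Mg₃(PO₄)₂(s) ⇌ 3 Mg²⁺(aq) + 2 PO₄³⁻(aq)
PO₄³⁻ is already present at 0.121 M. If s mol/L of Mg₃(PO₄)₂ dissolves, [Mg²⁺] = 3s while [PO₄³⁻] ≈ 0.121 M.
Ksp = [Mg²⁺]^3[PO₄³⁻]^2 = (3s)^3(0.121)^2
(3s)^3 = 1.61×10⁻²³ / (0.121)^2 = 1.10×10⁻²¹
s = 3.44×10⁻⁸ M

3.44×10⁻⁸ M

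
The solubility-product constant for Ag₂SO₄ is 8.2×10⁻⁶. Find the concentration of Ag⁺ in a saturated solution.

2.5×10⁻² M

Ag₂SO₄(s) ⇌ 2 Ag⁺(aq) + SO₄²⁻(aq)
Let s be the molar solubility. Then [Ag⁺] = 2s and [SO₄²⁻] = s.
Ksp = [Ag⁺]^2[SO₄²⁻] = (2s)^2 · s = 4s^3 = 8.2×10⁻⁶
s = 1.3×10⁻² mol/L
[Ag⁺] = 2s = 2.5×10⁻² mol/L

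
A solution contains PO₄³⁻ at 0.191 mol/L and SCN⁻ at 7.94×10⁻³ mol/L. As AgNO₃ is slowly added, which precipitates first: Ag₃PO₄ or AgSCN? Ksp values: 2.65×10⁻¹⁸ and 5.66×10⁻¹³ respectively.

Precipitation begins when Q = Ksp.
For Ag₃PO₄: [Ag⁺] = (Ksp/[PO₄³⁻])^(1/3) = 2.40×10⁻⁶ mol/L
For AgSCN: [Ag⁺] = (Ksp/[SCN⁻]) = 7.13×10⁻¹¹ mol/L
AgSCN requires the lower [Ag⁺], so it precipitates first.

AgSCN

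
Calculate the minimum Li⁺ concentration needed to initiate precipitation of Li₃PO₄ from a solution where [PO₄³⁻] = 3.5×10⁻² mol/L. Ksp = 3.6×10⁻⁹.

Each salt precipitates once Q = Ksp for that salt.
Li₃PO₄(s) ⇌ 3 Li⁺(aq) + PO₄³⁻(aq)
Ksp = [Li⁺]^3[PO₄³⁻] = [Li⁺]^3(3.5×10⁻²)
[Li⁺]^3 = 3.6×10⁻⁹ / (3.5×10⁻²) = 1.0×10⁻⁷
[Li⁺] = 4.7×10⁻³ mol/L

4.7×10⁻³ M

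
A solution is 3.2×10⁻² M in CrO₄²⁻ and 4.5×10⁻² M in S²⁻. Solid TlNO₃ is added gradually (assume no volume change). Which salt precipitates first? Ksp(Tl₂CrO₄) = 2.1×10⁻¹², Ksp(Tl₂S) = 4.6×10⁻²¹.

Tl₂S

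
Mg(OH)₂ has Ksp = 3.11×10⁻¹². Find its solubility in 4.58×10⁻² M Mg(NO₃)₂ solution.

4.12×10⁻⁶ M

Mg(OH)₂(s) ⇌ Mg²⁺(aq) + 2 OH⁻(aq)
Mg²⁺ is already present at 4.58×10⁻² M. If s mol/L of Mg(OH)₂ dissolves, [OH⁻] = 2s while [Mg²⁺] ≈ 4.58×10⁻² M.
Ksp = [Mg²⁺][OH⁻]^2 = (4.58×10⁻²)(2s)^2
(2s)^2 = 3.11×10⁻¹² / (4.58×10⁻²) = 6.79×10⁻¹¹
s = 4.12×10⁻⁶ M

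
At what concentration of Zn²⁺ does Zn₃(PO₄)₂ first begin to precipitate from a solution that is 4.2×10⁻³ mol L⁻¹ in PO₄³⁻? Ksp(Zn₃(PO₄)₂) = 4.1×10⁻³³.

Precipitation begins when Q = Ksp.
Zn₃(PO₄)₂(s) ⇌ 3 Zn²⁺(aq) + 2 PO₄³⁻(aq)
Ksp = [Zn²⁺]^3[PO₄³⁻]^2 = [Zn²⁺]^3(4.2×10⁻³)^2
[Zn²⁺]^3 = 4.1×10⁻³³ / (4.2×10⁻³)^2 = 2.3×10⁻²⁸
[Zn²⁺] = 6.1×10⁻¹⁰ mol L⁻¹

6.1×10⁻¹⁰ M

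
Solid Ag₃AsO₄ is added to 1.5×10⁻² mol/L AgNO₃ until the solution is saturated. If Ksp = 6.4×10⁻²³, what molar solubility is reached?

Ag₃AsO₄(s) ⇌ 3 Ag⁺(aq) + AsO₄³⁻(aq)
With Ag⁺ already at 1.5×10⁻² mol/L and s small, take [Ag⁺] ≈ 1.5×10⁻² mol/L and [AsO₄³⁻] = s.
Ksp = [Ag⁺]^3[AsO₄³⁻] = (1.5×10⁻²)^3s
s = 6.4×10⁻²³ / (1.5×10⁻²)^3 = 1.9×10⁻¹⁷
s = 1.9×10⁻¹⁷ mol/L

1.9×10⁻¹⁷ M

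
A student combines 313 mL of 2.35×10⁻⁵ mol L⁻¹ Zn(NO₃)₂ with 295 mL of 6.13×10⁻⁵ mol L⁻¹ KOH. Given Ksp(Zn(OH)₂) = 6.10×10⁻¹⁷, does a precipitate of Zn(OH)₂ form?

Yes

The combined volume is 608 mL.
[Zn²⁺] = (2.35×10⁻⁵)(313)/608 = 1.21×10⁻⁵ mol L⁻¹
[OH⁻] = (6.13×10⁻⁵)(295)/608 = 2.97×10⁻⁵ mol L⁻¹
Q = [Zn²⁺][OH⁻]^2 = 1.07×10⁻¹⁴
Since Q (1.07×10⁻¹⁴) exceeds Ksp (6.10×10⁻¹⁷), Zn(OH)₂ will precipitate.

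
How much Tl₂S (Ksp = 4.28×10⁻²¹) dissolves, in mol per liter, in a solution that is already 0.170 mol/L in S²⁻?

7.93×10⁻¹¹ M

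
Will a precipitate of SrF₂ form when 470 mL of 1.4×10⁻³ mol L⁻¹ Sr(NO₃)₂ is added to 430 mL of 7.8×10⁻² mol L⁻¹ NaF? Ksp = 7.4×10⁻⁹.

The combined volume is 900 mL.
[Sr²⁺] = (1.4×10⁻³)(470)/900 = 7.3×10⁻⁴ mol L⁻¹
[F⁻] = (7.8×10⁻²)(430)/900 = 3.7×10⁻² mol L⁻¹
Q = [Sr²⁺][F⁻]^2 = 1.0×10⁻⁶
Since Q (1.0×10⁻⁶) exceeds Ksp (7.4×10⁻⁹), SrF₂ will precipitate.

Yes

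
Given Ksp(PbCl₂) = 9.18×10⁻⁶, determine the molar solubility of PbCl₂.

PbCl₂(s) ⇌ Pb²⁺(aq) + 2 Cl⁻(aq)
Let s be the molar solubility. Then [Pb²⁺] = s and [Cl⁻] = 2s.
Ksp = [Pb²⁺][Cl⁻]^2 = s · (2s)^2 = 4s^3
4s^3 = 9.18×10⁻⁶  ⇒  s^3 = 2.30×10⁻⁶
s = 1.32×10⁻² M

1.32×10⁻² M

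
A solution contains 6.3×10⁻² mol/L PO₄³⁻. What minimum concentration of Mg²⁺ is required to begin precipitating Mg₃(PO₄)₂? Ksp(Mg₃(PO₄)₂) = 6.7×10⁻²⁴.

1.2×10⁻⁷ M

Precipitation of each salt begins when its ion product equals Ksp.
Mg₃(PO₄)₂(s) ⇌ 3 Mg²⁺(aq) + 2 PO₄³⁻(aq)
Ksp = [Mg²⁺]^3[PO₄³⁻]^2 = [Mg²⁺]^3(6.3×10⁻²)^2
[Mg²⁺]^3 = 6.7×10⁻²⁴ / (6.3×10⁻²)^2 = 1.7×10⁻²¹
[Mg²⁺] = 1.2×10⁻⁷ mol/L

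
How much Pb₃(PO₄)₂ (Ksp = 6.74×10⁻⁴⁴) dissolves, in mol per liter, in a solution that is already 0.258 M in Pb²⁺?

Pb₃(PO₄)₂(s) ⇌ 3 Pb²⁺(aq) + 2 PO₄³⁻(aq)
With Pb²⁺ already at 0.258 M and s small, take [Pb²⁺] ≈ 0.258 M and [PO₄³⁻] = 2s.
Ksp = [Pb²⁺]^3[PO₄³⁻]^2 = (0.258)^3(2s)^2
(2s)^2 = 6.74×10⁻⁴⁴ / (0.258)^3 = 3.92×10⁻⁴²
s = 9.91×10⁻²² M

9.91×10⁻²² M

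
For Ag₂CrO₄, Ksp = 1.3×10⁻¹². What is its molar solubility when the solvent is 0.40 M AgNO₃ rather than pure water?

Ag₂CrO₄(s) ⇌ 2 Ag⁺(aq) + CrO₄²⁻(aq)
Ag⁺ is already present at 0.40 M. If s mol/L of Ag₂CrO₄ dissolves, [CrO₄²⁻] = s while [Ag⁺] ≈ 0.40 M.
Ksp = [Ag⁺]^2[CrO₄²⁻] = (0.40)^2s
s = 1.3×10⁻¹² / (0.40)^2 = 8.1×10⁻¹²
s = 8.1×10⁻¹² M

8.1×10⁻¹² M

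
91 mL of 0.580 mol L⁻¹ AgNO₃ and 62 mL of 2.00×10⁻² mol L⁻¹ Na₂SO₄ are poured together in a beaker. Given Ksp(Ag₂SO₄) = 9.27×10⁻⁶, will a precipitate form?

Total volume after mixing = 91 + 62 = 153 mL.
[Ag⁺] = (0.580)(91)/153 = 0.345 mol L⁻¹
[SO₄²⁻] = (2.00×10⁻²)(62)/153 = 8.10×10⁻³ mol L⁻¹
Q = [Ag⁺]^2[SO₄²⁻] = 9.64×10⁻⁴
Because Q > Ksp (9.64×10⁻⁴ vs 9.27×10⁻⁶), a precipitate of Ag₂SO₄ forms.

Yes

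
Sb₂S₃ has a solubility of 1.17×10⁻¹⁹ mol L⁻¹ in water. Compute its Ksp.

Ksp = 2.37×10⁻⁹³

Sb₂S₃(s) ⇌ 2 Sb³⁺(aq) + 3 S²⁻(aq)
For each mole of Sb₂S₃ that dissolves per liter, [Sb³⁺] = 2s and [S²⁻] = 3s; let s denote this solubility.
Ksp = [Sb³⁺]^2[S²⁻]^3 = (2s)^2 · (3s)^3 = 108s^5
Ksp = 108 × (1.17×10⁻¹⁹)^5 = 2.37×10⁻⁹³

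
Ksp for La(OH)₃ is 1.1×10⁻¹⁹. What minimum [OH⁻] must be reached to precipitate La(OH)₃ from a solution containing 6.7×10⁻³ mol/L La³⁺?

2.5×10⁻⁶ M

A salt starts to precipitate once the ion product Q reaches its Ksp.
La(OH)₃(s) ⇌ La³⁺(aq) + 3 OH⁻(aq)
Ksp = [La³⁺][OH⁻]^3 = [OH⁻]^3(6.7×10⁻³)
[OH⁻]^3 = 1.1×10⁻¹⁹ / (6.7×10⁻³) = 1.6×10⁻¹⁷
[OH⁻] = 2.5×10⁻⁶ mol/L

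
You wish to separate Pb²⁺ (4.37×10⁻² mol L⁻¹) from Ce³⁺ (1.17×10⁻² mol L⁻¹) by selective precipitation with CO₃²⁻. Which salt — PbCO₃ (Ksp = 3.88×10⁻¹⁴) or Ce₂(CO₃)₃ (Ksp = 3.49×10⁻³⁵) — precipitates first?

PbCO₃

A salt starts to precipitate once the ion product Q reaches its Ksp.
For PbCO₃: [CO₃²⁻] = (Ksp/[Pb²⁺]) = 8.88×10⁻¹³ mol L⁻¹
For Ce₂(CO₃)₃: [CO₃²⁻] = (Ksp/[Ce³⁺]^2)^(1/3) = 6.34×10⁻¹¹ mol L⁻¹
PbCO₃ requires the lower [CO₃²⁻], so it precipitates first.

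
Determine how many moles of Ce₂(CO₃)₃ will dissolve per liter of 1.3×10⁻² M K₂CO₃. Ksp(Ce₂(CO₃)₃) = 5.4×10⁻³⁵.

Ce₂(CO₃)₃(s) ⇌ 2 Ce³⁺(aq) + 3 CO₃²⁻(aq)
With CO₃²⁻ already at 1.3×10⁻² M and s small, take [CO₃²⁻] ≈ 1.3×10⁻² M and [Ce³⁺] = 2s.
Ksp = [Ce³⁺]^2[CO₃²⁻]^3 = (2s)^2(1.3×10⁻²)^3
(2s)^2 = 5.4×10⁻³⁵ / (1.3×10⁻²)^3 = 2.5×10⁻²⁹
s = 2.5×10⁻¹⁵ M

2.5×10⁻¹⁵ M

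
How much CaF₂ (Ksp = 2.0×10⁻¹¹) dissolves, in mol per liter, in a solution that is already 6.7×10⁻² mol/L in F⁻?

4.5×10⁻⁹ M

CaF₂(s) ⇌ Ca²⁺(aq) + 2 F⁻(aq)
The solution already contains F⁻ at 6.7×10⁻² mol/L. Let s be the molar solubility of CaF₂.
[F⁻] ≈ 6.7×10⁻² mol/L (common ion dominates); [Ca²⁺] = s.
Ksp = [Ca²⁺][F⁻]^2 = s(6.7×10⁻²)^2
s = 2.0×10⁻¹¹ / (6.7×10⁻²)^2 = 4.5×10⁻⁹
s = 4.5×10⁻⁹ mol/L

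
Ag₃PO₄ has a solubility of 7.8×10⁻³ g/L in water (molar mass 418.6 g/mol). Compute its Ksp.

Molar solubility s = (7.8×10⁻³ g/L) / (418.6 g/mol) = 1.863×10⁻⁵ mol/L
Ag₃PO₄(s) ⇌ 3 Ag⁺(aq) + PO₄³⁻(aq)
Let s be the molar solubility. Then [Ag⁺] = 3s and [PO₄³⁻] = s.
Ksp = [Ag⁺]^3[PO₄³⁻] = (3s)^3 · s = 27s^4
Ksp = 27 × (1.863×10⁻⁵)^4 = 3.3×10⁻¹⁸

Ksp = 3.3×10⁻¹⁸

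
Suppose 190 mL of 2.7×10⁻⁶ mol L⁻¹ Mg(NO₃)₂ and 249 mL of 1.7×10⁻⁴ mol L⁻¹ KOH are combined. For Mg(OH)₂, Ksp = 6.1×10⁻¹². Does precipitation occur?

No

The combined volume is 439 mL.
[Mg²⁺] = (2.7×10⁻⁶)(190)/439 = 1.2×10⁻⁶ mol L⁻¹
[OH⁻] = (1.7×10⁻⁴)(249)/439 = 9.6×10⁻⁵ mol L⁻¹
Q = [Mg²⁺][OH⁻]^2 = 1.1×10⁻¹⁴
Q < Ksp (1.1×10⁻¹⁴ vs 6.1×10⁻¹²); the solution remains unsaturated and no precipitate forms.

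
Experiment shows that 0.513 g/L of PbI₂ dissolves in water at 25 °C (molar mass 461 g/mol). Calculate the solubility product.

Molar solubility s = (0.513 g/L) / (461 g/mol) = 1.1128×10⁻³ mol/L
PbI₂(s) ⇌ Pb²⁺(aq) + 2 I⁻(aq)
For each mole of PbI₂ that dissolves per liter, [Pb²⁺] = s and [I⁻] = 2s; let s denote this solubility.
Ksp = [Pb²⁺][I⁻]^2 = s · (2s)^2 = 4s^3
Ksp = 4 × (1.1128×10⁻³)^3 = 5.51×10⁻⁹

Ksp = 5.51×10⁻⁹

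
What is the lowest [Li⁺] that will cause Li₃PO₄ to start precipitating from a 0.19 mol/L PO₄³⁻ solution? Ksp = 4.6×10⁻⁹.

2.9×10⁻³ M

A salt starts to precipitate once the ion product Q reaches its Ksp.
Li₃PO₄(s) ⇌ 3 Li⁺(aq) + PO₄³⁻(aq)
Ksp = [Li⁺]^3[PO₄³⁻] = [Li⁺]^3(0.19)
[Li⁺]^3 = 4.6×10⁻⁹ / (0.19) = 2.4×10⁻⁸
[Li⁺] = 2.9×10⁻³ mol/L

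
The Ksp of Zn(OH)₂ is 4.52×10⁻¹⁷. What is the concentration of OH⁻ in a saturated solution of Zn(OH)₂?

Zn(OH)₂(s) ⇌ Zn²⁺(aq) + 2 OH⁻(aq)
For each mole of Zn(OH)₂ that dissolves per liter, [Zn²⁺] = s and [OH⁻] = 2s; let s denote this solubility.
Ksp = [Zn²⁺][OH⁻]^2 = s · (2s)^2 = 4s^3 = 4.52×10⁻¹⁷
s = 2.24×10⁻⁶ mol/L
[OH⁻] = 2s = 4.49×10⁻⁶ mol/L

4.49×10⁻⁶ M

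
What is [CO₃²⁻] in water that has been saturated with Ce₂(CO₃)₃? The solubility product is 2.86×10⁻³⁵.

1.45×10⁻⁷ M

Ce₂(CO₃)₃(s) ⇌ 2 Ce³⁺(aq) + 3 CO₃²⁻(aq)
Call the molar solubility s, so that [Ce³⁺] = 2s and [CO₃²⁻] = 3s.
Ksp = [Ce³⁺]^2[CO₃²⁻]^3 = (2s)^2 · (3s)^3 = 108s^5 = 2.86×10⁻³⁵
s = 4.84×10⁻⁸ mol/L
[CO₃²⁻] = 3s = 1.45×10⁻⁷ mol/L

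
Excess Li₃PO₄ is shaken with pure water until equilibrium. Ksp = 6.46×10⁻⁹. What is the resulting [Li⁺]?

Li₃PO₄(s) ⇌ 3 Li⁺(aq) + PO₄³⁻(aq)
If s mol/L of Li₃PO₄ dissolves, [Li⁺] = 3s and [PO₄³⁻] = s.
Ksp = [Li⁺]^3[PO₄³⁻] = (3s)^3 · s = 27s^4 = 6.46×10⁻⁹
s = 3.93×10⁻³ mol L⁻¹
[Li⁺] = 3s = 1.18×10⁻² mol L⁻¹

1.18×10⁻² M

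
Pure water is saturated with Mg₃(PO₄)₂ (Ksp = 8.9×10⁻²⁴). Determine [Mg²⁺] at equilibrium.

2.9×10⁻⁵ M

Mg₃(PO₄)₂(s) ⇌ 3 Mg²⁺(aq) + 2 PO₄³⁻(aq)
Call the molar solubility s, so that [Mg²⁺] = 3s and [PO₄³⁻] = 2s.
Ksp = [Mg²⁺]^3[PO₄³⁻]^2 = (3s)^3 · (2s)^2 = 108s^5 = 8.9×10⁻²⁴
s = 9.6×10⁻⁶ mol L⁻¹
[Mg²⁺] = 3s = 2.9×10⁻⁵ mol L⁻¹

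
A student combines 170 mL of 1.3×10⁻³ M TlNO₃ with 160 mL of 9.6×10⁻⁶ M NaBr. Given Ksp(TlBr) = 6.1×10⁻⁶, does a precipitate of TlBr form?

No

After mixing, V = 170 mL + 160 mL = 330 mL.
[Tl⁺] = (1.3×10⁻³)(170)/330 = 6.7×10⁻⁴ M
[Br⁻] = (9.6×10⁻⁶)(160)/330 = 4.7×10⁻⁶ M
Q = [Tl⁺][Br⁻] = 3.1×10⁻⁹
Q = 3.1×10⁻⁹ < Ksp = 6.1×10⁻⁶, so the solution is unsaturated and no precipitate forms.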